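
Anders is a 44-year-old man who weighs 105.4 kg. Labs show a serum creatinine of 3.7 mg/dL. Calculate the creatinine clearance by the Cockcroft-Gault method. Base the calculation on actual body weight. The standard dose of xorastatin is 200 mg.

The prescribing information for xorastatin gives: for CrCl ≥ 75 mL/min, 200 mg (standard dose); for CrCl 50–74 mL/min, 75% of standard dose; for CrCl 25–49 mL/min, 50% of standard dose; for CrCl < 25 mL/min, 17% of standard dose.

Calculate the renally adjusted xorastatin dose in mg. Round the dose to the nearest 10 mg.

100 mg

CrCl = (140 − 44) × 105.4 / (72 × 3.7) = 10118.4 / 266.40 ≈ 38.0 mL/min
CrCl ≈ 38 mL/min → bracket 25–49 mL/min.
50% of 200 mg = 100 mg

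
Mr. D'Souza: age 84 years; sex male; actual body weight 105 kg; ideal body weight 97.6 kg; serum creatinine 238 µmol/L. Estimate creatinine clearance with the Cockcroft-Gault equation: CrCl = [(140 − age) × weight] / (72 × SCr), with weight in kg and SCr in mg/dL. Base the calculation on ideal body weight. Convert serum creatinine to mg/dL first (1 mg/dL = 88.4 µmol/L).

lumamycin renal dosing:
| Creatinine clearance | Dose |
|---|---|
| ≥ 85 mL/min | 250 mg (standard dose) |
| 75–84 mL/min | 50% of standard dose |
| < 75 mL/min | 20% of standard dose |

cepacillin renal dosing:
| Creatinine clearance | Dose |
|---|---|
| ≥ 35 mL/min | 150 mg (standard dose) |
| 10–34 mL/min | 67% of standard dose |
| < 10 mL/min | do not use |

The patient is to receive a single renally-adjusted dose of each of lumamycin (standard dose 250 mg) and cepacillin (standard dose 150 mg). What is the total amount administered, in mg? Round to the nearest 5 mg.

150 mg

SCr = 238 / 88.4 = 2.692 mg/dL
CrCl = (140 − 84) × 97.6 / (72 × 2.692) = 5465.6 / 193.82 ≈ 28.2 mL/min
CrCl ≈ 28 mL/min.
lumamycin: < 75 mL/min → 20% of 250 mg = 50 mg.
cepacillin: 10–34 mL/min → 67% of 150 mg = 100.5 mg.
Total = 50 + 100.5 = 150.5 mg.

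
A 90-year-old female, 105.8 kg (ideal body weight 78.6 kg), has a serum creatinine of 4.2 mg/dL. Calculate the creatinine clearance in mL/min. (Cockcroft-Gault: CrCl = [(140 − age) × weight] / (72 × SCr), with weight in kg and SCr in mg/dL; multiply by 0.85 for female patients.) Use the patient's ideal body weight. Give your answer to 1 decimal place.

11.0 mL/min

CrCl = (140 − 90) × 78.6 / (72 × 4.2) × 0.85 = 3930.0 / 302.40 × 0.85 ≈ 11.0 mL/min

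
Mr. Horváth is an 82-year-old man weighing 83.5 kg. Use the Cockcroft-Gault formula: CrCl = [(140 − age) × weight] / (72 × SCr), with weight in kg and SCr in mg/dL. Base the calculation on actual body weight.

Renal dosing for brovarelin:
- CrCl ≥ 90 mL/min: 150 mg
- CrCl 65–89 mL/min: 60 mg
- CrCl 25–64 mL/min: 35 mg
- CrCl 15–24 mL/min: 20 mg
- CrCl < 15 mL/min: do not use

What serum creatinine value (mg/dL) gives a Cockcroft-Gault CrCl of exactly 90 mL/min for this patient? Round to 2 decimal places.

Standard dose requires CrCl ≥ 90 mL/min.
Set (140 − 82) × 83.5 / (72 × SCr) = 90
SCr = (140 − 82) × 83.5 / (72 × 90) = 0.747 mg/dL

0.75 mg/dL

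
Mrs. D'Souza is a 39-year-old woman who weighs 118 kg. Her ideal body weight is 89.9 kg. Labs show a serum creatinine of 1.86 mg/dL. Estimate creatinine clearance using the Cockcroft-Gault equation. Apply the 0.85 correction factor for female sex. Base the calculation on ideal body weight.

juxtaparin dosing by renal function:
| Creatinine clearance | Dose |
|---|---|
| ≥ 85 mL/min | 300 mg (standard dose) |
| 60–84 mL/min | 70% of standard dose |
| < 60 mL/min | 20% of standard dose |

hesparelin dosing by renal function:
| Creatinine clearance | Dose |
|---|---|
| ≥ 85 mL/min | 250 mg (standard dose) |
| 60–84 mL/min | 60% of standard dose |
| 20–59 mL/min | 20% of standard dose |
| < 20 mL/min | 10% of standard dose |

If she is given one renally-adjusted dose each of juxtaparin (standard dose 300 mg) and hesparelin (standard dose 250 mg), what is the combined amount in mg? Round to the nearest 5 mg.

CrCl = (140 − 39) × 89.9 / (72 × 1.86) × 0.85 = 9079.9 / 133.92 × 0.85 ≈ 57.6 mL/min
CrCl ≈ 58 mL/min.
juxtaparin: < 60 mL/min → 20% of 300 mg = 60 mg.
hesparelin: 20–59 mL/min → 20% of 250 mg = 50 mg.
Total = 60 + 50 = 110 mg.

110 mg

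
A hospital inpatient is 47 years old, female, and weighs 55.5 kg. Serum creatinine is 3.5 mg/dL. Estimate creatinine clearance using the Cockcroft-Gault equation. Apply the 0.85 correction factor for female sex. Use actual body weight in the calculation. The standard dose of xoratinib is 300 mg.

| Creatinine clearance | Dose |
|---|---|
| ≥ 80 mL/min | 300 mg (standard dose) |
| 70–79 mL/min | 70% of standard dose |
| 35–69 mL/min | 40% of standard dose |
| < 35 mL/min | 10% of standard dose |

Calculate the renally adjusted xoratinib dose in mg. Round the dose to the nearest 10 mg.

CrCl = (140 − 47) × 55.5 / (72 × 3.5) × 0.85 = 5161.5 / 252.00 × 0.85 ≈ 17.4 mL/min
CrCl ≈ 17 mL/min → bracket < 35 mL/min.
10% of 300 mg = 30 mg

30 mg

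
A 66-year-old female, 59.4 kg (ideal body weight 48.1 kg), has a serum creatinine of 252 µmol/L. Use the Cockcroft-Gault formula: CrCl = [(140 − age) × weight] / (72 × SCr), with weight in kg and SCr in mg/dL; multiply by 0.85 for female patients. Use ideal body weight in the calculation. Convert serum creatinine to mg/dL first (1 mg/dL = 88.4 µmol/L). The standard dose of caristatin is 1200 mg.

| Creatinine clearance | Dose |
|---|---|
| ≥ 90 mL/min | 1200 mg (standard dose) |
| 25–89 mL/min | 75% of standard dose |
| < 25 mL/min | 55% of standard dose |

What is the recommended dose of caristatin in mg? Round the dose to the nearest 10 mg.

660 mg

SCr = 252 / 88.4 = 2.851 mg/dL
CrCl = (140 − 66) × 48.1 / (72 × 2.851) × 0.85 = 3559.4 / 205.27 × 0.85 ≈ 14.7 mL/min
CrCl ≈ 15 mL/min → bracket < 25 mL/min.
55% of 1200 mg = 660 mg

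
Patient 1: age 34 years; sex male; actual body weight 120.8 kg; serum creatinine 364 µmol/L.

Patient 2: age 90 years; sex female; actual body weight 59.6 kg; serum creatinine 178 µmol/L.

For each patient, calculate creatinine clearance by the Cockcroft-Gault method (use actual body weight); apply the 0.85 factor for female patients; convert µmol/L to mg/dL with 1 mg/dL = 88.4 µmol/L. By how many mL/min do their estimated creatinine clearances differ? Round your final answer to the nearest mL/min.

26 mL/min

Patient 1: SCr = 364 / 88.4 = 4.118 mg/dL
Patient 1: CrCl = (140 − 34) × 120.8 / (72 × 4.118) = 12804.8 / 296.50 ≈ 43.2 mL/min
Patient 2: SCr = 178 / 88.4 = 2.014 mg/dL
Patient 2: CrCl = (140 − 90) × 59.6 / (72 × 2.014) × 0.85 = 2980.0 / 145.01 × 0.85 ≈ 17.5 mL/min
|43.2 − 17.5| = 25.7 mL/min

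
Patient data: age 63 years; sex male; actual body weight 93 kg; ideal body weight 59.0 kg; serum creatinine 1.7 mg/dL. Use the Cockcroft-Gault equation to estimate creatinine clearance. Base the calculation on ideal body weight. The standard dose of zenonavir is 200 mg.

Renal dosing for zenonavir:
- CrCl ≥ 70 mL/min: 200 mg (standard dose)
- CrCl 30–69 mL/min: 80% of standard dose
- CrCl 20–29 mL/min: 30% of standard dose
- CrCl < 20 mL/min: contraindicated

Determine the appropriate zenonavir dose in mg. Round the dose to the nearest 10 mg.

160 mg

CrCl = (140 − 63) × 59 / (72 × 1.7) = 4543.0 / 122.40 ≈ 37.1 mL/min
CrCl ≈ 37 mL/min → bracket 30–69 mL/min.
80% of 200 mg = 160 mg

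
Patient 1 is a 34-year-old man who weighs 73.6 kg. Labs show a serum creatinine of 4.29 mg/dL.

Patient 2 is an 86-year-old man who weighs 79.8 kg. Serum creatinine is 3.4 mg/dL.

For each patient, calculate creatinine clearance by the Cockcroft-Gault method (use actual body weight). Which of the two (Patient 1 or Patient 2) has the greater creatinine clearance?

Patient 1

Patient 1: CrCl = (140 − 34) × 73.6 / (72 × 4.29) = 7801.6 / 308.88 ≈ 25.3 mL/min
Patient 2: CrCl = (140 − 86) × 79.8 / (72 × 3.4) = 4309.2 / 244.80 ≈ 17.6 mL/min
25.3 vs 17.6 mL/min → Patient 1 is higher.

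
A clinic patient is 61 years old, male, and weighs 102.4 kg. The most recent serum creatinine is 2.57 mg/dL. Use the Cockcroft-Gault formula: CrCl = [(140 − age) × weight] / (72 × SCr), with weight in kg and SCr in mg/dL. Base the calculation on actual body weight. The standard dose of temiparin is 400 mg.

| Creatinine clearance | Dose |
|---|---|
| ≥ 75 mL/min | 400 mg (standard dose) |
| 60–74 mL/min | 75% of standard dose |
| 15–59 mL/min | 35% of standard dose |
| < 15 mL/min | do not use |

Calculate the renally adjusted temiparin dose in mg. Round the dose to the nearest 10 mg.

140 mg

CrCl = (140 − 61) × 102.4 / (72 × 2.57) = 8089.6 / 185.04 ≈ 43.7 mL/min
CrCl ≈ 44 mL/min → bracket 15–59 mL/min.
35% of 400 mg = 140 mg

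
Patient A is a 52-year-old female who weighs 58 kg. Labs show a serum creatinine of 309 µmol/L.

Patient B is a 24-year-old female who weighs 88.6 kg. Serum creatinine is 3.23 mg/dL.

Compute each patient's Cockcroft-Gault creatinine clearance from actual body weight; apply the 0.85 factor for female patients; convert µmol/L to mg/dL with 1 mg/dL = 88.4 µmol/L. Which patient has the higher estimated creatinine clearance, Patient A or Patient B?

Patient B

Patient A: SCr = 309 / 88.4 = 3.495 mg/dL
Patient A: CrCl = (140 − 52) × 58 / (72 × 3.495) × 0.85 = 5104.0 / 251.64 × 0.85 ≈ 17.2 mL/min
Patient B: CrCl = (140 − 24) × 88.6 / (72 × 3.23) × 0.85 = 10277.6 / 232.56 × 0.85 ≈ 37.6 mL/min
17.2 vs 37.6 mL/min → Patient B is higher.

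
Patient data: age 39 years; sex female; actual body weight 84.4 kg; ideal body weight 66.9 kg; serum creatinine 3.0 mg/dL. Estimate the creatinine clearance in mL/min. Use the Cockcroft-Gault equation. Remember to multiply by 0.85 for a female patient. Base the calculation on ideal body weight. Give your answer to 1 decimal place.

CrCl = (140 − 39) × 66.9 / (72 × 3) × 0.85 = 6756.9 / 216.00 × 0.85 ≈ 26.6 mL/min

26.6 mL/min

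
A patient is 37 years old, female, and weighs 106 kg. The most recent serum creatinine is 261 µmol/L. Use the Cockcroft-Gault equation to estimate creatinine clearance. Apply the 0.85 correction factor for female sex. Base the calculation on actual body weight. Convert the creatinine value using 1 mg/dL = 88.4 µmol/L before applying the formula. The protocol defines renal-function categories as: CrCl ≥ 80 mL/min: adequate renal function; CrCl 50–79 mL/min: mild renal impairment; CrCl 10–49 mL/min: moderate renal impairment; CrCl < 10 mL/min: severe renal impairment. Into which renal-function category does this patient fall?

moderate renal impairment

SCr = 261 / 88.4 = 2.952 mg/dL
CrCl = (140 − 37) × 106 / (72 × 2.952) × 0.85 = 10918.0 / 212.54 × 0.85 ≈ 43.7 mL/min
44 mL/min falls in the 'moderate renal impairment' range.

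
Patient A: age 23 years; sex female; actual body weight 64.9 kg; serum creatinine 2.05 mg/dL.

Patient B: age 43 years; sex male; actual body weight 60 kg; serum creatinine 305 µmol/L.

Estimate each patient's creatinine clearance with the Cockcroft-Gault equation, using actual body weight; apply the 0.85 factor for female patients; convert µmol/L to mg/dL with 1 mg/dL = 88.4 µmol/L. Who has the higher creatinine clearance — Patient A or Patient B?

Patient A

Patient A: CrCl = (140 − 23) × 64.9 / (72 × 2.05) × 0.85 = 7593.3 / 147.60 × 0.85 ≈ 43.7 mL/min
Patient B: SCr = 305 / 88.4 = 3.45 mg/dL
Patient B: CrCl = (140 − 43) × 60 / (72 × 3.45) = 5820.0 / 248.40 ≈ 23.4 mL/min
43.7 vs 23.4 mL/min → Patient A is higher.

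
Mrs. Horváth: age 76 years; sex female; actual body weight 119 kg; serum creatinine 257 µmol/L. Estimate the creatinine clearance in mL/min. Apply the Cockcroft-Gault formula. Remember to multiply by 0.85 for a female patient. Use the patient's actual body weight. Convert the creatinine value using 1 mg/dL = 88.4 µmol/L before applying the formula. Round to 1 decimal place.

30.9 mL/min

SCr = 257 / 88.4 = 2.907 mg/dL
CrCl = (140 − 76) × 119 / (72 × 2.907) × 0.85 = 7616.0 / 209.30 × 0.85 ≈ 30.9 mL/min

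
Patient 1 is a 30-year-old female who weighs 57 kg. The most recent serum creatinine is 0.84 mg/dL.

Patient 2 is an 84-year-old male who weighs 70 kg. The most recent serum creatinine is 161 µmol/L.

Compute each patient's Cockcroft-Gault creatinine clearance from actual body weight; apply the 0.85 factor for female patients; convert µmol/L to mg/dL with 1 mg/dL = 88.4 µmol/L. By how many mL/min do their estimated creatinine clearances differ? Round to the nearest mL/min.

58 mL/min

Patient 1: CrCl = (140 − 30) × 57 / (72 × 0.84) × 0.85 = 6270.0 / 60.48 × 0.85 ≈ 88.1 mL/min
Patient 2: SCr = 161 / 88.4 = 1.821 mg/dL
Patient 2: CrCl = (140 − 84) × 70 / (72 × 1.821) = 3920.0 / 131.11 ≈ 29.9 mL/min
|88.1 − 29.9| = 58.2 mL/min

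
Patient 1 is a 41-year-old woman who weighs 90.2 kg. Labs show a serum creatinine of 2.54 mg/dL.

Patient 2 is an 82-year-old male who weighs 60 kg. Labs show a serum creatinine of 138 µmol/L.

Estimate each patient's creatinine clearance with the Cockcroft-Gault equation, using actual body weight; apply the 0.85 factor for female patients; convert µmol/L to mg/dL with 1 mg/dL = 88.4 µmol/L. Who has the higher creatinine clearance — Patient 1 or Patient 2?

Patient 1

Patient 1: CrCl = (140 − 41) × 90.2 / (72 × 2.54) × 0.85 = 8929.8 / 182.88 × 0.85 ≈ 41.5 mL/min
Patient 2: SCr = 138 / 88.4 = 1.561 mg/dL
Patient 2: CrCl = (140 − 82) × 60 / (72 × 1.561) = 3480.0 / 112.39 ≈ 31.0 mL/min
41.5 vs 31.0 mL/min → Patient 1 is higher.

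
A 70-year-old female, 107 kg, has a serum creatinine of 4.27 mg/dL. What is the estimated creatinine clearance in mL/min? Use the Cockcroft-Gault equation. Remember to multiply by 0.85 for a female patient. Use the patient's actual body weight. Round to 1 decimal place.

CrCl = (140 − 70) × 107 / (72 × 4.27) × 0.85 = 7490.0 / 307.44 × 0.85 ≈ 20.7 mL/min

20.7 mL/min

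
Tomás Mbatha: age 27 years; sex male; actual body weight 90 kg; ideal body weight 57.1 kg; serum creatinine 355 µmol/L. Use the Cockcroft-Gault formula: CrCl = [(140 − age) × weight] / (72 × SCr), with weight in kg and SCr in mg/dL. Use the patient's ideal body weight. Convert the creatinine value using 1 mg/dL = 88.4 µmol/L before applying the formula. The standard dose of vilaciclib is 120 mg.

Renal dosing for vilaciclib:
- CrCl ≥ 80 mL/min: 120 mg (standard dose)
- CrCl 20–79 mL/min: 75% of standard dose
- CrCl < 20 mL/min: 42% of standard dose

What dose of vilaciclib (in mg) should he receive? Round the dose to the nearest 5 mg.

90 mg

SCr = 355 / 88.4 = 4.016 mg/dL
CrCl = (140 − 27) × 57.1 / (72 × 4.016) = 6452.3 / 289.15 ≈ 22.3 mL/min
CrCl ≈ 22 mL/min → bracket 20–79 mL/min.
75% of 120 mg = 90 mg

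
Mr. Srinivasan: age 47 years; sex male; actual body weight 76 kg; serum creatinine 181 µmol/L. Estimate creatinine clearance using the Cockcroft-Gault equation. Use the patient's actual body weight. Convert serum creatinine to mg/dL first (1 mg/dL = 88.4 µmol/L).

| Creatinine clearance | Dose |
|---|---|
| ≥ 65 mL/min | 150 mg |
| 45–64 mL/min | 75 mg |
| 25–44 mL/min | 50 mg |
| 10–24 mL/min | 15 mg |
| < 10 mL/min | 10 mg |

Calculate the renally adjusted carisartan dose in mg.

75 mg

SCr = 181 / 88.4 = 2.048 mg/dL
CrCl = (140 − 47) × 76 / (72 × 2.048) = 7068.0 / 147.46 ≈ 47.9 mL/min
CrCl ≈ 48 mL/min → bracket 45–64 mL/min.
Dose for this bracket: 75 mg.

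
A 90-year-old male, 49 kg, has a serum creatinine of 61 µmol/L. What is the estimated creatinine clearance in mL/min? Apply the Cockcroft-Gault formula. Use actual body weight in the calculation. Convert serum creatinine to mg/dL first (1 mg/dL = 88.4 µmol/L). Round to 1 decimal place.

SCr = 61 / 88.4 = 0.69 mg/dL
CrCl = (140 − 90) × 49 / (72 × 0.69) = 2450.0 / 49.68 ≈ 49.3 mL/min

49.3 mL/min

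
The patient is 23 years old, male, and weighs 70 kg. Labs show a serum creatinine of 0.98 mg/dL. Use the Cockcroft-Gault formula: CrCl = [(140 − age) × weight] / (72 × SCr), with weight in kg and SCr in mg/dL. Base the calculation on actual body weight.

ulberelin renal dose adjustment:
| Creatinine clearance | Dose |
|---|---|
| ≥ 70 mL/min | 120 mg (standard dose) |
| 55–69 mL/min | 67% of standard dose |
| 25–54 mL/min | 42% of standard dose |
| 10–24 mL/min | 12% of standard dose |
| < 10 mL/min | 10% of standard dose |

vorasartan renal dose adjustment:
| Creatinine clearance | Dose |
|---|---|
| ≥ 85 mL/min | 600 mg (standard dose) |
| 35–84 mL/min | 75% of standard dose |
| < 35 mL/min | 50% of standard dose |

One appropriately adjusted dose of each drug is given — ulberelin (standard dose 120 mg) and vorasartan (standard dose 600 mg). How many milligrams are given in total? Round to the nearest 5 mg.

CrCl = (140 − 23) × 70 / (72 × 0.98) = 8190.0 / 70.56 ≈ 116.1 mL/min
CrCl ≈ 116 mL/min.
ulberelin: ≥ 70 mL/min → 100% of 120 mg = 120 mg.
vorasartan: ≥ 85 mL/min → 100% of 600 mg = 600 mg.
Total = 120 + 600 = 720 mg.

720 mg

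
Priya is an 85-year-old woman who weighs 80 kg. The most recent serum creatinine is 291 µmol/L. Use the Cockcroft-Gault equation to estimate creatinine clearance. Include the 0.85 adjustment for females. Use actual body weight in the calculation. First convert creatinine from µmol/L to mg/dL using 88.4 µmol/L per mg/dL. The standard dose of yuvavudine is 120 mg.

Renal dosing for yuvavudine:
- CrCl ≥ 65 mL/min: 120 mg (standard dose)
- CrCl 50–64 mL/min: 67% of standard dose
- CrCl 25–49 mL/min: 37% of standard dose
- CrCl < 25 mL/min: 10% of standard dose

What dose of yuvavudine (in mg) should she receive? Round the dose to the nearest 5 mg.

SCr = 291 / 88.4 = 3.292 mg/dL
CrCl = (140 − 85) × 80 / (72 × 3.292) × 0.85 = 4400.0 / 237.02 × 0.85 ≈ 15.8 mL/min
CrCl ≈ 16 mL/min → bracket < 25 mL/min.
10% of 120 mg = 12 mg → 10 mg

10 mg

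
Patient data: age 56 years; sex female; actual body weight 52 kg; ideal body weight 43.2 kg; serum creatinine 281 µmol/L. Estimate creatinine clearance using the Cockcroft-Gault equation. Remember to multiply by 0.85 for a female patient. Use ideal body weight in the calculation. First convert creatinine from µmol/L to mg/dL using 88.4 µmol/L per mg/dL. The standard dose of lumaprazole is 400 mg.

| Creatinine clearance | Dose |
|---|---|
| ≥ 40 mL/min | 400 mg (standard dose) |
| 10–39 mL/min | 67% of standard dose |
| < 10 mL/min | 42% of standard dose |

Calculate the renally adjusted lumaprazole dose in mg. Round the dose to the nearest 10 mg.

SCr = 281 / 88.4 = 3.179 mg/dL
CrCl = (140 − 56) × 43.2 / (72 × 3.179) × 0.85 = 3628.8 / 228.89 × 0.85 ≈ 13.5 mL/min
CrCl ≈ 13 mL/min → bracket 10–39 mL/min.
67% of 400 mg = 268 mg → 270 mg

270 mg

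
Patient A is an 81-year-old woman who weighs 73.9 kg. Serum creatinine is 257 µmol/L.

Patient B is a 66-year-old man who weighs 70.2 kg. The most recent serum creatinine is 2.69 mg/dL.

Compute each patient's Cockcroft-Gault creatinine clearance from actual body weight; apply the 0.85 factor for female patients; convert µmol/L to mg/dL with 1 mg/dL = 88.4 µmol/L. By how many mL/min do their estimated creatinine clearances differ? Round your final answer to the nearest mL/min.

9 mL/min

Patient A: SCr = 257 / 88.4 = 2.907 mg/dL
Patient A: CrCl = (140 − 81) × 73.9 / (72 × 2.907) × 0.85 = 4360.1 / 209.30 × 0.85 ≈ 17.7 mL/min
Patient B: CrCl = (140 − 66) × 70.2 / (72 × 2.69) = 5194.8 / 193.68 ≈ 26.8 mL/min
|17.7 − 26.8| = 9.1 mL/min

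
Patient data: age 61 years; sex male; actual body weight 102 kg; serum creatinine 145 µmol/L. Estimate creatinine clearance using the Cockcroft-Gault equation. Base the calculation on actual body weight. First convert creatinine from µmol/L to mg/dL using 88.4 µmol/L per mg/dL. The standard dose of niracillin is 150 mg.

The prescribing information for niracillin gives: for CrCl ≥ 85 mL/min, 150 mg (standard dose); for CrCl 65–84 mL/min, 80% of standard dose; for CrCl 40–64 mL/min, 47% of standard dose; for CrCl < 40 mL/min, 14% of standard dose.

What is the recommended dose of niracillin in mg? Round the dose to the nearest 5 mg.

120 mg

SCr = 145 / 88.4 = 1.64 mg/dL
CrCl = (140 − 61) × 102 / (72 × 1.64) = 8058.0 / 118.08 ≈ 68.2 mL/min
CrCl ≈ 68 mL/min → bracket 65–84 mL/min.
80% of 150 mg = 120 mg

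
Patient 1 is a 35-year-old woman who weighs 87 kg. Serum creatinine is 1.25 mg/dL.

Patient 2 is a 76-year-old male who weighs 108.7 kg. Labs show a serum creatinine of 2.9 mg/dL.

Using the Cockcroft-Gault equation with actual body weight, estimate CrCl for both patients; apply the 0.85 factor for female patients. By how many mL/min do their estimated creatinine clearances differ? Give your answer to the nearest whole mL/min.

53 mL/min

Patient 1: CrCl = (140 − 35) × 87 / (72 × 1.25) × 0.85 = 9135.0 / 90.00 × 0.85 ≈ 86.3 mL/min
Patient 2: CrCl = (140 − 76) × 108.7 / (72 × 2.9) = 6956.8 / 208.80 ≈ 33.3 mL/min
|86.3 − 33.3| = 53.0 mL/min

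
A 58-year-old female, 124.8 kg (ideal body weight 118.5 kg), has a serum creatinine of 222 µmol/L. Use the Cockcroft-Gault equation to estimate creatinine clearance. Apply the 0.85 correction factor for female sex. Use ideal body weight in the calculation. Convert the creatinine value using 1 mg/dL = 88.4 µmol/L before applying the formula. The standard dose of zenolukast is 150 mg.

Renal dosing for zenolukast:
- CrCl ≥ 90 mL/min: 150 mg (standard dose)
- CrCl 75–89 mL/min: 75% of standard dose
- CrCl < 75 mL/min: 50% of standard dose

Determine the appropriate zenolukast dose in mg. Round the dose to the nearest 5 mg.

75 mg

SCr = 222 / 88.4 = 2.511 mg/dL
CrCl = (140 − 58) × 118.5 / (72 × 2.511) × 0.85 = 9717.0 / 180.79 × 0.85 ≈ 45.7 mL/min
CrCl ≈ 46 mL/min → bracket < 75 mL/min.
50% of 150 mg = 75 mg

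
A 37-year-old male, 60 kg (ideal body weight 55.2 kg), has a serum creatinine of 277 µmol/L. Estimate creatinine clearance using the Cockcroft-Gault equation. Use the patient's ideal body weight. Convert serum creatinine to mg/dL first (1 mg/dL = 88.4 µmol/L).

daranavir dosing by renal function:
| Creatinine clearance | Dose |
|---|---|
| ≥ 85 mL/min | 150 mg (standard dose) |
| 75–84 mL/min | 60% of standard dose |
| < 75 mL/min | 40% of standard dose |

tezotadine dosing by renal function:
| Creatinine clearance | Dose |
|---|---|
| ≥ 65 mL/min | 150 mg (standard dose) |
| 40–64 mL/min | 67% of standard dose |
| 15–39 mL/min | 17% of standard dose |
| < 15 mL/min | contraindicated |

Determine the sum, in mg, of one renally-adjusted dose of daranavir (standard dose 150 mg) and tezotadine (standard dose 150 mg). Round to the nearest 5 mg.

SCr = 277 / 88.4 = 3.133 mg/dL
CrCl = (140 − 37) × 55.2 / (72 × 3.133) = 5685.6 / 225.58 ≈ 25.2 mL/min
CrCl ≈ 25 mL/min.
daranavir: < 75 mL/min → 40% of 150 mg = 60 mg.
tezotadine: 15–39 mL/min → 17% of 150 mg = 25.5 mg.
Total = 60 + 25.5 = 85.5 mg.

85 mg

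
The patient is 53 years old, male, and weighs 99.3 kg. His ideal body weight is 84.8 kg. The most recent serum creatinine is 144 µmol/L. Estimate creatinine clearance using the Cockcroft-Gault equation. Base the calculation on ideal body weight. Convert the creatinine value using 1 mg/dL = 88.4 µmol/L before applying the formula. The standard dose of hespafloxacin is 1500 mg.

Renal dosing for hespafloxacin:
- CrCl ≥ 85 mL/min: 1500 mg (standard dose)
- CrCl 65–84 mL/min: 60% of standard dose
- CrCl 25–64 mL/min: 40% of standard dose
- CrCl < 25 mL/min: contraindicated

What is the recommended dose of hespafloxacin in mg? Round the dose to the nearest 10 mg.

SCr = 144 / 88.4 = 1.629 mg/dL
CrCl = (140 − 53) × 84.8 / (72 × 1.629) = 7377.6 / 117.29 ≈ 62.9 mL/min
CrCl ≈ 63 mL/min → bracket 25–64 mL/min.
40% of 1500 mg = 600 mg

600 mg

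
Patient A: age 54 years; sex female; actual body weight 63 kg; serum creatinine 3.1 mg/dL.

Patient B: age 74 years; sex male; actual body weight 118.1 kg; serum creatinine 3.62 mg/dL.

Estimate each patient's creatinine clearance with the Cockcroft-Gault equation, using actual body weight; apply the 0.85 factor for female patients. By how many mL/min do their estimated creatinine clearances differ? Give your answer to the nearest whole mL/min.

9 mL/min

Patient A: CrCl = (140 − 54) × 63 / (72 × 3.1) × 0.85 = 5418.0 / 223.20 × 0.85 ≈ 20.6 mL/min
Patient B: CrCl = (140 − 74) × 118.1 / (72 × 3.62) = 7794.6 / 260.64 ≈ 29.9 mL/min
|20.6 − 29.9| = 9.3 mL/min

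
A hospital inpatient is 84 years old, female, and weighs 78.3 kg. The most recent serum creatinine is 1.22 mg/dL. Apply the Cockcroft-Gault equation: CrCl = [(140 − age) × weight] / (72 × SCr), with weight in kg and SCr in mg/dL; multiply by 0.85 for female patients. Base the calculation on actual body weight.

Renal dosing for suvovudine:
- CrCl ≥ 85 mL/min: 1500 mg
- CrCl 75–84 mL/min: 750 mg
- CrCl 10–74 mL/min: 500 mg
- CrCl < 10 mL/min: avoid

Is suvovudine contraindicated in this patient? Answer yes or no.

CrCl = (140 − 84) × 78.3 / (72 × 1.22) × 0.85 = 4384.8 / 87.84 × 0.85 ≈ 42.4 mL/min
CrCl ≈ 42 mL/min, which is ≥ 10 mL/min.

no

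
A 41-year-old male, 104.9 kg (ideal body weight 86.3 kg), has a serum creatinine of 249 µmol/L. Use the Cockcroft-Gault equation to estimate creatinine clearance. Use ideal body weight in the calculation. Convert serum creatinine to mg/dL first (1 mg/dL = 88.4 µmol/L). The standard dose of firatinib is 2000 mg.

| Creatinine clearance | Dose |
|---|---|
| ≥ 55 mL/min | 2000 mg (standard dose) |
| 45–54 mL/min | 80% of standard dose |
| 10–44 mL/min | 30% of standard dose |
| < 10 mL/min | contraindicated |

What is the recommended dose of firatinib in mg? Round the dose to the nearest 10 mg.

SCr = 249 / 88.4 = 2.817 mg/dL
CrCl = (140 − 41) × 86.3 / (72 × 2.817) = 8543.7 / 202.82 ≈ 42.1 mL/min
CrCl ≈ 42 mL/min → bracket 10–44 mL/min.
30% of 2000 mg = 600 mg

600 mg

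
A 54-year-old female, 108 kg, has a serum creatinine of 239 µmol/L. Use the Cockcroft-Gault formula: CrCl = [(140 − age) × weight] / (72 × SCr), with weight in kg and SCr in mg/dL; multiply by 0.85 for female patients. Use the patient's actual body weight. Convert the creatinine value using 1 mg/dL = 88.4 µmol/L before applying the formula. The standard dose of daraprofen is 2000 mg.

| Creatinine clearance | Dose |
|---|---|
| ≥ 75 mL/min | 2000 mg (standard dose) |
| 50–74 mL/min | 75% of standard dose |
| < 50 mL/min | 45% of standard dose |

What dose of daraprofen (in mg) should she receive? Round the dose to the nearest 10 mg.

900 mg

SCr = 239 / 88.4 = 2.704 mg/dL
CrCl = (140 − 54) × 108 / (72 × 2.704) × 0.85 = 9288.0 / 194.69 × 0.85 ≈ 40.6 mL/min
CrCl ≈ 41 mL/min → bracket < 50 mL/min.
45% of 2000 mg = 900 mg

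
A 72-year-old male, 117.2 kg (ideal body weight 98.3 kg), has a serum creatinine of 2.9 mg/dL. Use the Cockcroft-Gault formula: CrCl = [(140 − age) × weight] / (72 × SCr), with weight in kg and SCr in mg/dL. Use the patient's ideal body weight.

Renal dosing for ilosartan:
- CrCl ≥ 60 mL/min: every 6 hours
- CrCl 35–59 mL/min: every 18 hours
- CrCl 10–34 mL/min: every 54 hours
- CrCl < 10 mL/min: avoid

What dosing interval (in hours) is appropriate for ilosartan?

CrCl = (140 − 72) × 98.3 / (72 × 2.9) = 6684.4 / 208.80 ≈ 32.0 mL/min
CrCl ≈ 32 mL/min → bracket 10–34 mL/min → every 54 hours.

every 54 hours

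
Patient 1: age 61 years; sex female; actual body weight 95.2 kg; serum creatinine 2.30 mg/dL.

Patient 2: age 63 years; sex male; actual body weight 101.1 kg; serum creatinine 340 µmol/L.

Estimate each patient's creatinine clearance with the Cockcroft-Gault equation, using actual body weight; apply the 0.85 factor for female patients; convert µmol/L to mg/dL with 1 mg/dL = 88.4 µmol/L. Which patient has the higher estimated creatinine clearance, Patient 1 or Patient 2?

Patient 1: CrCl = (140 − 61) × 95.2 / (72 × 2.3) × 0.85 = 7520.8 / 165.60 × 0.85 ≈ 38.6 mL/min
Patient 2: SCr = 340 / 88.4 = 3.846 mg/dL
Patient 2: CrCl = (140 − 63) × 101.1 / (72 × 3.846) = 7784.7 / 276.91 ≈ 28.1 mL/min
38.6 vs 28.1 mL/min → Patient 1 is higher.

Patient 1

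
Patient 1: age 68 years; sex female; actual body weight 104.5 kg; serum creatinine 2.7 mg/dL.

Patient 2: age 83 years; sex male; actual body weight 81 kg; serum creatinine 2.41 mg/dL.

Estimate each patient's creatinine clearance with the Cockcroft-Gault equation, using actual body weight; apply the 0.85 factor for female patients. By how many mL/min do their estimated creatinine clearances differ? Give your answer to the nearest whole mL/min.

6 mL/min

Patient 1: CrCl = (140 − 68) × 104.5 / (72 × 2.7) × 0.85 = 7524.0 / 194.40 × 0.85 ≈ 32.9 mL/min
Patient 2: CrCl = (140 − 83) × 81 / (72 × 2.41) = 4617.0 / 173.52 ≈ 26.6 mL/min
|32.9 − 26.6| = 6.3 mL/min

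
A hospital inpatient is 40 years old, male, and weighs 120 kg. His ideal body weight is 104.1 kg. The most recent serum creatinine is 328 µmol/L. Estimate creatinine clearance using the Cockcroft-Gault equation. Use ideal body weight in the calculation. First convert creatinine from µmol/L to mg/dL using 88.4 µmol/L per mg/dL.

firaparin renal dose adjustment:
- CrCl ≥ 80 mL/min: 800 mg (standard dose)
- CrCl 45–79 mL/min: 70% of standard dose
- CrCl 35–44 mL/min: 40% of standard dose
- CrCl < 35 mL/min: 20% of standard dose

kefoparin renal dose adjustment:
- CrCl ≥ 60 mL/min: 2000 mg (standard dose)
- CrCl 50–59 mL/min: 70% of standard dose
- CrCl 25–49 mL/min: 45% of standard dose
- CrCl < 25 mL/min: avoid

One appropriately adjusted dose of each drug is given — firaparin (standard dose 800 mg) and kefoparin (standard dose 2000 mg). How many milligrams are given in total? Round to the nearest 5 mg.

1220 mg

SCr = 328 / 88.4 = 3.71 mg/dL
CrCl = (140 − 40) × 104.1 / (72 × 3.71) = 10410.0 / 267.12 ≈ 39.0 mL/min
CrCl ≈ 39 mL/min.
firaparin: 35–44 mL/min → 40% of 800 mg = 320 mg.
kefoparin: 25–49 mL/min → 45% of 2000 mg = 900 mg.
Total = 320 + 900 = 1220 mg.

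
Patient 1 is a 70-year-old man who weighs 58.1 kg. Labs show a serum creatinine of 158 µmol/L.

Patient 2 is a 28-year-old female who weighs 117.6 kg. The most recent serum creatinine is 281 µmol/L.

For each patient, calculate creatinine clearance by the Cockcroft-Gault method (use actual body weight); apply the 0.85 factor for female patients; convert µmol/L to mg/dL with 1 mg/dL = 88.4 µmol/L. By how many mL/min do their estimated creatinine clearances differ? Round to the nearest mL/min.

Patient 1: SCr = 158 / 88.4 = 1.787 mg/dL
Patient 1: CrCl = (140 − 70) × 58.1 / (72 × 1.787) = 4067.0 / 128.66 ≈ 31.6 mL/min
Patient 2: SCr = 281 / 88.4 = 3.179 mg/dL
Patient 2: CrCl = (140 − 28) × 117.6 / (72 × 3.179) × 0.85 = 13171.2 / 228.89 × 0.85 ≈ 48.9 mL/min
|31.6 − 48.9| = 17.3 mL/min

17 mL/min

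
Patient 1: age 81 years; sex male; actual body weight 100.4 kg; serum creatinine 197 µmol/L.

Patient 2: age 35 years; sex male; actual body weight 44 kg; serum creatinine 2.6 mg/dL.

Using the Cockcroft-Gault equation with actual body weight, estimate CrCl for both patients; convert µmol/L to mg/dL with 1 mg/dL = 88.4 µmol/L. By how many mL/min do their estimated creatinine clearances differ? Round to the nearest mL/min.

12 mL/min

Patient 1: SCr = 197 / 88.4 = 2.229 mg/dL
Patient 1: CrCl = (140 − 81) × 100.4 / (72 × 2.229) = 5923.6 / 160.49 ≈ 36.9 mL/min
Patient 2: CrCl = (140 − 35) × 44 / (72 × 2.6) = 4620.0 / 187.20 ≈ 24.7 mL/min
|36.9 − 24.7| = 12.2 mL/min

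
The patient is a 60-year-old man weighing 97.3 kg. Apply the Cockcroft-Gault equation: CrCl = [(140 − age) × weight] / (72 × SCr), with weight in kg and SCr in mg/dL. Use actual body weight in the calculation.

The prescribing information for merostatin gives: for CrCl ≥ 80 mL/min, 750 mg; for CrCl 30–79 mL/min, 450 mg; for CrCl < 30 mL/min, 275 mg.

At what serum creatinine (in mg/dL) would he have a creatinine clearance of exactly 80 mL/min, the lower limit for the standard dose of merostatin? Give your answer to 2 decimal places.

1.35 mg/dL

Standard dose requires CrCl ≥ 80 mL/min.
Set (140 − 60) × 97.3 / (72 × SCr) = 80
SCr = (140 − 60) × 97.3 / (72 × 80) = 1.351 mg/dL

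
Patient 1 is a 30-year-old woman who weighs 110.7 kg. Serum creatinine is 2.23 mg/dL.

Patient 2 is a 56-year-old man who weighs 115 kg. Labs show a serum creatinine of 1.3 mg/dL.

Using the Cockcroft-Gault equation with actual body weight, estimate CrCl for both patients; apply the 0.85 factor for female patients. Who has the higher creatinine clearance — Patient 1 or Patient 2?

Patient 2

Patient 1: CrCl = (140 − 30) × 110.7 / (72 × 2.23) × 0.85 = 12177.0 / 160.56 × 0.85 ≈ 64.5 mL/min
Patient 2: CrCl = (140 − 56) × 115 / (72 × 1.3) = 9660.0 / 93.60 ≈ 103.2 mL/min
64.5 vs 103.2 mL/min → Patient 2 is higher.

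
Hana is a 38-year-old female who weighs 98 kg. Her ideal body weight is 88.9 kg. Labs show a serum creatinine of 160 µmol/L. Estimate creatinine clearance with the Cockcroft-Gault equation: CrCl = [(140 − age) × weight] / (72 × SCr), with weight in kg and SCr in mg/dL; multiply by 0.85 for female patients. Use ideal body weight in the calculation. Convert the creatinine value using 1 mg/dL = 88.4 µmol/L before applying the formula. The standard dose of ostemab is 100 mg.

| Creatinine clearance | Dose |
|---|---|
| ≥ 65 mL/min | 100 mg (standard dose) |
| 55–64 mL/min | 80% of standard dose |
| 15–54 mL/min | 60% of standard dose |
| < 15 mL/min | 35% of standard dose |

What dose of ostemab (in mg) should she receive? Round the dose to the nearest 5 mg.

80 mg

SCr = 160 / 88.4 = 1.81 mg/dL
CrCl = (140 − 38) × 88.9 / (72 × 1.81) × 0.85 = 9067.8 / 130.32 × 0.85 ≈ 59.1 mL/min
CrCl ≈ 59 mL/min → bracket 55–64 mL/min.
80% of 100 mg = 80 mg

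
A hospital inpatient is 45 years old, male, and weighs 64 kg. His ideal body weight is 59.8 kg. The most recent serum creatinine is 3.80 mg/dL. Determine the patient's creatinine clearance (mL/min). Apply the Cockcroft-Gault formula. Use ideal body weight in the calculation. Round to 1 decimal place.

CrCl = (140 − 45) × 59.8 / (72 × 3.8) = 5681.0 / 273.60 ≈ 20.8 mL/min

20.8 mL/min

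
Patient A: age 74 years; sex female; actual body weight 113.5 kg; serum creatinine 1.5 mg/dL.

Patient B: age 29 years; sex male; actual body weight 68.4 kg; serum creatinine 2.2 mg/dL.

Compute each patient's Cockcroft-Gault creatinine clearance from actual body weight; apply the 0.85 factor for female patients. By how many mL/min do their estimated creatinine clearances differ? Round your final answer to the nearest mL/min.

Patient A: CrCl = (140 − 74) × 113.5 / (72 × 1.5) × 0.85 = 7491.0 / 108.00 × 0.85 ≈ 59.0 mL/min
Patient B: CrCl = (140 − 29) × 68.4 / (72 × 2.2) = 7592.4 / 158.40 ≈ 47.9 mL/min
|59.0 − 47.9| = 11.1 mL/min

11 mL/min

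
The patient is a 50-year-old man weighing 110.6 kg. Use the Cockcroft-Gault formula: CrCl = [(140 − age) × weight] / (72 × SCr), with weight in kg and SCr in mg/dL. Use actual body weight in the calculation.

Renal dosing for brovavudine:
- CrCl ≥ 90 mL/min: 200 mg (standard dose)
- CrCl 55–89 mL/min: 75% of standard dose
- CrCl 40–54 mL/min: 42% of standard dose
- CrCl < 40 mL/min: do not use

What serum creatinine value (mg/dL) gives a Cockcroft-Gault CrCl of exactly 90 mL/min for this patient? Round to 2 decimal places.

Standard dose requires CrCl ≥ 90 mL/min.
Set (140 − 50) × 110.6 / (72 × SCr) = 90
SCr = (140 − 50) × 110.6 / (72 × 90) = 1.536 mg/dL

1.54 mg/dL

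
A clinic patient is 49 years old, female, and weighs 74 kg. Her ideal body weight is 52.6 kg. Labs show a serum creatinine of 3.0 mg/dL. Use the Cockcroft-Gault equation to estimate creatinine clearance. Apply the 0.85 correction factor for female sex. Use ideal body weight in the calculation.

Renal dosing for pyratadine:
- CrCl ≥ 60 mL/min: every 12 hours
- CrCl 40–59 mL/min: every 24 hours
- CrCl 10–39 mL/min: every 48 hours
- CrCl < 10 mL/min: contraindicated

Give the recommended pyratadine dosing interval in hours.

CrCl = (140 − 49) × 52.6 / (72 × 3) × 0.85 = 4786.6 / 216.00 × 0.85 ≈ 18.8 mL/min
CrCl ≈ 19 mL/min → bracket 10–39 mL/min → every 48 hours.

every 48 hours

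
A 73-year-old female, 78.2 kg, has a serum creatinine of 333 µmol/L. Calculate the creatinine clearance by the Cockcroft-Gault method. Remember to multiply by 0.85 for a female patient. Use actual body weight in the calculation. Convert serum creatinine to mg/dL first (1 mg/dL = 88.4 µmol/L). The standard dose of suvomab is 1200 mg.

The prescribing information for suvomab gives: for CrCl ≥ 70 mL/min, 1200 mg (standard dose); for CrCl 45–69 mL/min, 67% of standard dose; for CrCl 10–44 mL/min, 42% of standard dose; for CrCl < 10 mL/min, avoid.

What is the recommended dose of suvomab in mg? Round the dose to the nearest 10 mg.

500 mg

SCr = 333 / 88.4 = 3.767 mg/dL
CrCl = (140 − 73) × 78.2 / (72 × 3.767) × 0.85 = 5239.4 / 271.22 × 0.85 ≈ 16.4 mL/min
CrCl ≈ 16 mL/min → bracket 10–44 mL/min.
42% of 1200 mg = 504 mg → 500 mg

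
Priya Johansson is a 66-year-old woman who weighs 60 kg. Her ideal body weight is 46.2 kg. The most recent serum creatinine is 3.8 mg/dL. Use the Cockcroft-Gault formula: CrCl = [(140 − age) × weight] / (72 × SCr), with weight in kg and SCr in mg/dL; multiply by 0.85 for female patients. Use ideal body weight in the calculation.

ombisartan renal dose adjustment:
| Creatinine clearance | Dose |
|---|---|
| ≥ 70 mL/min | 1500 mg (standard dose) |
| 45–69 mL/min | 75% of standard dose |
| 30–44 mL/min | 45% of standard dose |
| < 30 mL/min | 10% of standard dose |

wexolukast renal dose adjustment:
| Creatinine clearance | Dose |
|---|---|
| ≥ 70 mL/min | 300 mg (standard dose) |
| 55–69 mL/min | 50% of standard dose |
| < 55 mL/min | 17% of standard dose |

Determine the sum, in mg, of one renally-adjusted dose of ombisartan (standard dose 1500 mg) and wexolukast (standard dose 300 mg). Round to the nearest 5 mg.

CrCl = (140 − 66) × 46.2 / (72 × 3.8) × 0.85 = 3418.8 / 273.60 × 0.85 ≈ 10.6 mL/min
CrCl ≈ 11 mL/min.
ombisartan: < 30 mL/min → 10% of 1500 mg = 150 mg.
wexolukast: < 55 mL/min → 17% of 300 mg = 51 mg.
Total = 150 + 51 = 201 mg.

200 mg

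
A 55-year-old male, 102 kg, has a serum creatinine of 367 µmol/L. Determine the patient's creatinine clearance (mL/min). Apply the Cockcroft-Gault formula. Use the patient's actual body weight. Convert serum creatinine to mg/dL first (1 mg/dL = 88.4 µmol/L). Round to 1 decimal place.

SCr = 367 / 88.4 = 4.152 mg/dL
CrCl = (140 − 55) × 102 / (72 × 4.152) = 8670.0 / 298.94 ≈ 29.0 mL/min

29.0 mL/min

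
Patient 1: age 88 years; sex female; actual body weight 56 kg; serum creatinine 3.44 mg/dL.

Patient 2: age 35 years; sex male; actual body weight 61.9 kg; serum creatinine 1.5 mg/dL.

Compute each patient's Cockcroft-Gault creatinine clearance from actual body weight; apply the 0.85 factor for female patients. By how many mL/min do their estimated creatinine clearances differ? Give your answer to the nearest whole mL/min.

Patient 1: CrCl = (140 − 88) × 56 / (72 × 3.44) × 0.85 = 2912.0 / 247.68 × 0.85 ≈ 10.0 mL/min
Patient 2: CrCl = (140 − 35) × 61.9 / (72 × 1.5) = 6499.5 / 108.00 ≈ 60.2 mL/min
|10.0 − 60.2| = 50.2 mL/min

50 mL/min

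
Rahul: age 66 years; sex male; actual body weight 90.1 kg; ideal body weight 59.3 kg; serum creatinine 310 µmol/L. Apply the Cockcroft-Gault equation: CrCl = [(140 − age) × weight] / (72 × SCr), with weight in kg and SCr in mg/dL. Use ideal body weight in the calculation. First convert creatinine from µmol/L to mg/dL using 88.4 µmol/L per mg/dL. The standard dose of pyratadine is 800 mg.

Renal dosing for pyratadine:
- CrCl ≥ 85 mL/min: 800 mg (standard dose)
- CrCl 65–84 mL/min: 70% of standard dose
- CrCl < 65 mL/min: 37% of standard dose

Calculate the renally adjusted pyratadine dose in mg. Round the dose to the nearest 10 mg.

300 mg

SCr = 310 / 88.4 = 3.507 mg/dL
CrCl = (140 − 66) × 59.3 / (72 × 3.507) = 4388.2 / 252.50 ≈ 17.4 mL/min
CrCl ≈ 17 mL/min → bracket < 65 mL/min.
37% of 800 mg = 296 mg → 300 mg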